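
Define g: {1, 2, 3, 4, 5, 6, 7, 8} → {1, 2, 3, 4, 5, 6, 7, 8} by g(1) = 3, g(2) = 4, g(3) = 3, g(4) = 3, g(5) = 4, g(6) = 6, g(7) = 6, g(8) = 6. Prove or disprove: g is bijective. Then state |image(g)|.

g(1) = 3 = g(3) with 1 ≠ 3, so g is not injective, hence not bijective.
The image of g is {3, 4, 6}, which has 3 elements.

3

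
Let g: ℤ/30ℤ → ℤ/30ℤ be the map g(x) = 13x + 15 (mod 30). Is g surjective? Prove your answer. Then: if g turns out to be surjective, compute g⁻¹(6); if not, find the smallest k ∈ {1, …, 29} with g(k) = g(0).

Recall that g is surjective if every y in the codomain equals g(x) for some x in the domain.
Since gcd(13, 30) = 1, 13 is invertible modulo 30. Euclid's algorithm: 30 = 2·13 + 4, 13 = 3·4 + 1; back-substituting gives 1 = 7·13 − 3·30, so 13⁻¹ ≡ 7 (mod 30).
For any y ∈ ℤ/30ℤ, x = 7(y − 15) mod 30 satisfies g(x) = 13·7(y − 15) + 15 ≡ y (since 13·7 ≡ 1 mod 30). So every y has a preimage.
Hence g is surjective.
Since g is surjective, we compute g⁻¹(6): solve 13x + 15 ≡ 6 (mod 30), i.e. 13x ≡ 21 (mod 30).
Multiplying by 13⁻¹ = 7 gives x ≡ 7·21 = 147 = 4·30 + 27 ≡ 27 (mod 30).
Check: g(27) = 13·27 + 15 = 366 = 12·30 + 6 ≡ 6 (mod 30).

27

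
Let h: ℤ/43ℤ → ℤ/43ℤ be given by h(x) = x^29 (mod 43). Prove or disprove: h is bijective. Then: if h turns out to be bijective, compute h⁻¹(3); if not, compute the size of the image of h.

Since 43 is prime, the nonzero elements of ℤ/43ℤ form a cyclic group of order 42.
As gcd(29, 42) = 1, raising to the 29th power is a bijection on this group: if x_1^29 ≡ x_2^29 then (x_1x_2^{−1})^29 = 1, and the only element of order dividing gcd(29, 42) = 1 is 1, so x_1 = x_2.
With h(0) = 0 this makes h injective on all of ℤ/43ℤ, hence bijective (finite equal-size domain and codomain). In particular h is bijective.
Since h is bijective, we find the preimage of 3. The inverse of x ↦ x^29 on (ℤ/43ℤ)^× is x ↦ x^29, because 29·29 = 841 = 20·42 + 1 ≡ 1 (mod 42) and x^{42} = 1 for x ≠ 0 (Fermat). So h⁻¹(3) = 3^29 mod 43.
Repeated squaring mod 43: 3^1 ≡ 3, 3^2 ≡ 3² = 9, 3^4 ≡ 9² = 81 ≡ 38, 3^8 ≡ 38² = 1444 ≡ 25, 3^16 ≡ 25² = 625 ≡ 23. Since 29 = 16 + 8 + 4 + 1, 3^29 ≡ 23·25·38·3: 23·25 = 575 ≡ 16, then 16·38 = 608 ≡ 6, then 6·3 = 18. So 3^29 ≡ 18 (mod 43).
Hence h⁻¹(3) = 18.

18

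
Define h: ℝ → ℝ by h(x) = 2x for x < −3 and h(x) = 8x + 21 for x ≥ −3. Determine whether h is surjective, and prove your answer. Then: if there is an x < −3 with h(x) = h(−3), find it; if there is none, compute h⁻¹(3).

-9/4

Both pieces are strictly increasing (slopes 2 and 8), so each is injective on its own interval.
The left piece maps (−∞, −3) onto (−∞, −6); the right piece maps [−3, ∞) onto [−3, ∞).
The union (−∞, −6) ∪ [−3, ∞) omits the interval between −6 and −3; in particular −6 has no preimage. So h is not surjective.
Because the two images are disjoint, no x < −3 has h(x) = h(−3), so we compute h⁻¹(3): 3 lies in [−3, ∞), so solve 8x + 21 = 3: x = (3 − 21)/8 = −9/4.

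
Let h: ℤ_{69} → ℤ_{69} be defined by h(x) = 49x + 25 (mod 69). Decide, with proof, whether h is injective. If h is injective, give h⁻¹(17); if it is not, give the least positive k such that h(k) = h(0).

28

By definition, injectivity means: for all a, b in the domain, h(a) = h(b) implies a = b.
If h(a) = h(b), then 49a ≡ 49b (mod 69). Because gcd(49, 69) = 1, we may cancel 49 to get a ≡ b (mod 69).
So h is injective.
We now compute 49⁻¹ mod 69 explicitly. Euclid's algorithm: 69 = 1·49 + 20, 49 = 2·20 + 9, 20 = 2·9 + 2, 9 = 4·2 + 1; back-substituting gives 1 = 31·49 − 22·69, so 49⁻¹ ≡ 31 (mod 69).
Since h is injective, we compute h⁻¹(17): solve 49x + 25 ≡ 17 (mod 69), i.e. 49x ≡ 61 (mod 69).
Multiplying by 49⁻¹ = 31 gives x ≡ 31·61 = 1891 = 27·69 + 28 ≡ 28 (mod 69).
Check: h(28) = 49·28 + 25 = 1397 = 20·69 + 17 ≡ 17 (mod 69).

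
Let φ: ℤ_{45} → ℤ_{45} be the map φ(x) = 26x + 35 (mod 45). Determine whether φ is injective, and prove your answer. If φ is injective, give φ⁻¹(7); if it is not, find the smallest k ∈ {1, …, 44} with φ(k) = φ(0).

If φ(a) = φ(b), then 26a ≡ 26b (mod 45). Because gcd(26, 45) = 1, we may cancel 26 to get a ≡ b (mod 45).
Hence φ is injective.
We now compute 26⁻¹ mod 45 explicitly. Euclid's algorithm: 45 = 1·26 + 19, 26 = 1·19 + 7, 19 = 2·7 + 5, 7 = 1·5 + 2, 5 = 2·2 + 1; back-substituting gives 1 = 26·26 − 15·45, so 26⁻¹ ≡ 26 (mod 45).
Since φ is injective, we compute φ⁻¹(7): solve 26x + 35 ≡ 7 (mod 45), i.e. 26x ≡ 17 (mod 45).
Multiplying by 26⁻¹ = 26 gives x ≡ 26·17 = 442 = 9·45 + 37 ≡ 37 (mod 45).
Check: φ(37) = 26·37 + 35 = 997 = 22·45 + 7 ≡ 7 (mod 45).

37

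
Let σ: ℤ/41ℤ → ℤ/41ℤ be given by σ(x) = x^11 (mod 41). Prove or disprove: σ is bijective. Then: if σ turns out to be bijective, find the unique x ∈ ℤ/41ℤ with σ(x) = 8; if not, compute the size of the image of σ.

Since 41 is prime, the nonzero elements of ℤ/41ℤ form a cyclic group of order 40.
As gcd(11, 40) = 1, raising to the 11th power is a bijection on this group: if a^11 ≡ b^11 then (ab^{−1})^11 = 1, and the only element of order dividing gcd(11, 40) = 1 is 1, so a = b.
With σ(0) = 0 this makes σ injective on all of ℤ/41ℤ, hence bijective (finite equal-size domain and codomain). In particular σ is bijective.
Since σ is bijective, we find the preimage of 8. The inverse of x ↦ x^11 on (ℤ/41ℤ)^× is x ↦ x^11, because 11·11 = 121 = 3·40 + 1 ≡ 1 (mod 40) and x^{40} = 1 for x ≠ 0 (Fermat). So σ⁻¹(8) = 8^11 mod 41.
Repeated squaring mod 41: 8^1 ≡ 8, 8^2 ≡ 8² = 64 ≡ 23, 8^4 ≡ 23² = 529 ≡ 37, 8^8 ≡ 37² = 1369 ≡ 16. Since 11 = 8 + 2 + 1, 8^11 ≡ 16·23·8: 16·23 = 368 ≡ 40, then 40·8 = 320 ≡ 33. So 8^11 ≡ 33 (mod 41).
Hence σ⁻¹(8) = 33.

33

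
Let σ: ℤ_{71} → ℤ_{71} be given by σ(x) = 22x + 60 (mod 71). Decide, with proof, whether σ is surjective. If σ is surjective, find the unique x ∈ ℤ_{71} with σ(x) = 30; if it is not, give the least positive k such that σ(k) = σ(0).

Since gcd(22, 71) = 1, 22 is invertible modulo 71. Euclid's algorithm: 71 = 3·22 + 5, 22 = 4·5 + 2, 5 = 2·2 + 1; back-substituting gives 1 = 42·22 − 13·71, so 22⁻¹ ≡ 42 (mod 71).
For any y ∈ ℤ_{71}, x = 42(y − 60) mod 71 satisfies σ(x) = 22·42(y − 60) + 60 ≡ y (since 22·42 ≡ 1 mod 71). So every y has a preimage.
So σ is surjective.
Since σ is surjective, we find σ⁻¹(30): we need 22x ≡ 30 − 60 ≡ 41 (mod 71). Using 22⁻¹ = 42: x ≡ 42·41 = 1722 = 24·71 + 18, so x = 18.
Check: σ(18) = 22·18 + 60 = 456 = 6·71 + 30 ≡ 30 (mod 71).

18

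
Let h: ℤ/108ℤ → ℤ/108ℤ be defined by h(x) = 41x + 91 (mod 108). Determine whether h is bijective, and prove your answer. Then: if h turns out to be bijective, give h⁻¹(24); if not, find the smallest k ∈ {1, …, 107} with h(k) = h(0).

Recall that injectivity means: for all x_1, x_2 in the domain, h(x_1) = h(x_2) implies x_1 = x_2.
If h(x_1) = h(x_2), then 41x_1 ≡ 41x_2 (mod 108). Because gcd(41, 108) = 1, we may cancel 41 to get x_1 ≡ x_2 (mod 108).
We now compute 41⁻¹ mod 108 explicitly. Euclid's algorithm: 108 = 2·41 + 26, 41 = 1·26 + 15, 26 = 1·15 + 11, 15 = 1·11 + 4, 11 = 2·4 + 3, 4 = 1·3 + 1; back-substituting gives 1 = 29·41 − 11·108, so 41⁻¹ ≡ 29 (mod 108).
Then y ↦ 29(y − 91) is a two-sided inverse to h, so every y ∈ ℤ/108ℤ has a preimage.
Thus h is bijective.
Since h is bijective, we compute h⁻¹(24): solve 41x + 91 ≡ 24 (mod 108), i.e. 41x ≡ 41 (mod 108).
Multiplying by 41⁻¹ = 29 gives x ≡ 29·41 = 1189 = 11·108 + 1 ≡ 1 (mod 108).
Check: h(1) = 41·1 + 91 = 132 = 1·108 + 24 ≡ 24 (mod 108).

1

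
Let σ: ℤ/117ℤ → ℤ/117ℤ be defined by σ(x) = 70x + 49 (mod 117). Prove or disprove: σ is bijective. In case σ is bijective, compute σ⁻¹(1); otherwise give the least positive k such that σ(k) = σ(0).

By definition, σ is injective when σ(s) = σ(t) forces s = t.
Suppose σ(s) = σ(t) in ℤ/117ℤ. Then 70s + 49 ≡ 70t + 49 (mod 117), hence 70(s − t) ≡ 0 (mod 117).
Since gcd(70, 117) = 1, 70 is invertible modulo 117, therefore s − t ≡ 0 (mod 117), i.e. s = t.
We now compute 70⁻¹ mod 117 explicitly. Euclid's algorithm: 117 = 1·70 + 47, 70 = 1·47 + 23, 47 = 2·23 + 1; back-substituting gives 1 = 112·70 − 67·117, so 70⁻¹ ≡ 112 (mod 117).
For any y ∈ ℤ/117ℤ, x = 112(y − 49) mod 117 satisfies σ(x) = 70·112(y − 49) + 49 ≡ y (since 70·112 ≡ 1 mod 117). So every y has a preimage.
Thus σ is bijective.
Since σ is bijective, we compute σ⁻¹(1): solve 70x + 49 ≡ 1 (mod 117), i.e. 70x ≡ 69 (mod 117).
Multiplying by 70⁻¹ = 112 gives x ≡ 112·69 = 7728 = 66·117 + 6 ≡ 6 (mod 117).
Check: σ(6) = 70·6 + 49 = 469 = 4·117 + 1 ≡ 1 (mod 117).

6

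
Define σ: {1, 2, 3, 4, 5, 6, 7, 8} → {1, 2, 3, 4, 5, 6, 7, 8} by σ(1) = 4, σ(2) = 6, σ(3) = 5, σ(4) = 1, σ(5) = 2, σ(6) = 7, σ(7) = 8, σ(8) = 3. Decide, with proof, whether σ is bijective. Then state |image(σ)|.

8

The values 4, 6, 5, 1, 2, 7, 8, 3 are a permutation of {1, 2, 3, 4, 5, 6, 7, 8}: each element appears exactly once.
So σ is injective and surjective, hence bijective.
The image of σ is {1, 2, 3, 4, 5, 6, 7, 8}, which has 8 elements.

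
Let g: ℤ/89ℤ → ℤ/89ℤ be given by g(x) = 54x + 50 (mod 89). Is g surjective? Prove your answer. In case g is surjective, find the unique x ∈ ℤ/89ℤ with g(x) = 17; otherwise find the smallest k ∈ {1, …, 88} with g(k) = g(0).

By definition, g is surjective if every y in the codomain equals g(x) for some x in the domain.
Since gcd(54, 89) = 1, 54 is invertible modulo 89. Euclid's algorithm: 89 = 1·54 + 35, 54 = 1·35 + 19, 35 = 1·19 + 16, 19 = 1·16 + 3, 16 = 5·3 + 1; back-substituting gives 1 = 61·54 − 37·89, so 54⁻¹ ≡ 61 (mod 89).
Then y ↦ 61(y − 50) is a two-sided inverse to g, so every y ∈ ℤ/89ℤ has a preimage.
So g is surjective.
Since g is surjective, we compute g⁻¹(17): solve 54x + 50 ≡ 17 (mod 89), i.e. 54x ≡ 56 (mod 89).
Multiplying by 54⁻¹ = 61 gives x ≡ 61·56 = 3416 = 38·89 + 34 ≡ 34 (mod 89).
Check: g(34) = 54·34 + 50 = 1886 = 21·89 + 17 ≡ 17 (mod 89).

34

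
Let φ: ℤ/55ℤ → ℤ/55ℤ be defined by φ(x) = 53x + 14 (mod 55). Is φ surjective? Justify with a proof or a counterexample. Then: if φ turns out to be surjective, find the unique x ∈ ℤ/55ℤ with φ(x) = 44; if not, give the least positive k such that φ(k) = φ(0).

Recall: surjectivity means every element of the codomain has a preimage under φ.
Since gcd(53, 55) = 1, 53 is invertible modulo 55. Euclid's algorithm: 55 = 1·53 + 2, 53 = 26·2 + 1; back-substituting gives 1 = 27·53 − 26·55, so 53⁻¹ ≡ 27 (mod 55).
For any y ∈ ℤ/55ℤ, x = 27(y − 14) mod 55 satisfies φ(x) = 53·27(y − 14) + 14 ≡ y (since 53·27 ≡ 1 mod 55). So every y has a preimage.
Thus φ is surjective.
Since φ is surjective, we find φ⁻¹(44): we need 53x ≡ 44 − 14 ≡ 30 (mod 55). Using 53⁻¹ = 27: x ≡ 27·30 = 810 = 14·55 + 40, so x = 40.
Check: φ(40) = 53·40 + 14 = 2134 = 38·55 + 44 ≡ 44 (mod 55).

40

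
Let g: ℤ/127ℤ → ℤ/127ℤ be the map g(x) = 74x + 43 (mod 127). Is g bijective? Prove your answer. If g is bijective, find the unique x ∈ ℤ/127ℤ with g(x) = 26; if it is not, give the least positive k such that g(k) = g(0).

If g(x_1) = g(x_2), then 74x_1 ≡ 74x_2 (mod 127). Because gcd(74, 127) = 1, we may cancel 74 to get x_1 ≡ x_2 (mod 127).
We now compute 74⁻¹ mod 127 explicitly. Euclid's algorithm: 127 = 1·74 + 53, 74 = 1·53 + 21, 53 = 2·21 + 11, 21 = 1·11 + 10, 11 = 1·10 + 1; back-substituting gives 1 = 115·74 − 67·127, so 74⁻¹ ≡ 115 (mod 127).
Then y ↦ 115(y − 43) is a two-sided inverse to g, so every y ∈ ℤ/127ℤ has a preimage.
So g is bijective.
Since g is bijective, we find g⁻¹(26): we need 74x ≡ 26 − 43 ≡ 110 (mod 127). Using 74⁻¹ = 115: x ≡ 115·110 = 12650 = 99·127 + 77, so x = 77.
Check: g(77) = 74·77 + 43 = 5741 = 45·127 + 26 ≡ 26 (mod 127).

77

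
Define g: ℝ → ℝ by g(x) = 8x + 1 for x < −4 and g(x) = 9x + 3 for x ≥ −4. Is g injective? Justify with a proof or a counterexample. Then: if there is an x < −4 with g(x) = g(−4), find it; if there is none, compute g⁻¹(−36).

-17/4

Both pieces are strictly increasing (slopes 8 and 9), so each is injective on its own interval.
The left piece maps (−∞, −4) onto (−∞, −31); the right piece maps [−4, ∞) onto [−33, ∞).
These images overlap. In particular g(−4) = −33 (right piece), and solving 8x + 1 = −33 on the left piece gives x = −17/4 < −4.
So g(−17/4) = g(−4) with −17/4 ≠ −4, and g is not injective. This x = −17/4 is the requested value below −4.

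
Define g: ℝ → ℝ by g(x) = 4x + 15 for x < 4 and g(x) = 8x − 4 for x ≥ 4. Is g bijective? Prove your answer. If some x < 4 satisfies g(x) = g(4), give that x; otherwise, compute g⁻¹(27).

13/4

Both pieces are strictly increasing (slopes 4 and 8), so each is injective on its own interval.
The left piece maps (−∞, 4) onto (−∞, 31); the right piece maps [4, ∞) onto [28, ∞).
These images overlap. In particular g(4) = 28 (right piece), and solving 4x + 15 = 28 on the left piece gives x = 13/4 < 4.
So g(13/4) = g(4) with 13/4 ≠ 4, and g is not injective, hence not bijective. This x = 13/4 is the requested value below 4.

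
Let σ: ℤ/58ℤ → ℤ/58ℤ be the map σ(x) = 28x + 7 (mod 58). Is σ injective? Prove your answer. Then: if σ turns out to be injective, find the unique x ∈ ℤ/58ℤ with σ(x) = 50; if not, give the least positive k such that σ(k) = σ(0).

29

We have gcd(28, 58) = 2 > 1. Taking x_1 = 0 and x_2 = 29: σ(0) = 7 and σ(29) = 28·29 + 7 = 819 ≡ 7 (mod 58).
So σ(0) = σ(29) while 0 ≠ 29, so σ is not injective.
Since σ is not injective, we find the least positive k with σ(k) = σ(0): this means 28k ≡ 0 (mod 58), i.e. 58 ∣ 28k. Since gcd(28, 58) = 2, dividing through by 2 this holds exactly when 29 ∣ 14k, and as gcd(14, 29) = 1, exactly when 29 ∣ k.
The smallest positive such k is 29.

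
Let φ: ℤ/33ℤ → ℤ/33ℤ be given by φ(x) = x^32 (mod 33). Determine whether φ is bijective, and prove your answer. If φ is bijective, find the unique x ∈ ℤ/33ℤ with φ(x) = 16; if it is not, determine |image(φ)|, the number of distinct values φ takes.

φ(4): Repeated squaring mod 33: 4^1 ≡ 4, 4^2 ≡ 4² = 16, 4^4 ≡ 16² = 256 ≡ 25, 4^8 ≡ 25² = 625 ≡ 31, 4^16 ≡ 31² = 961 ≡ 4, 4^32 ≡ 4² = 16. So 4^32 ≡ 16 (mod 33).
φ(7): Repeated squaring mod 33: 7^1 ≡ 7, 7^2 ≡ 7² = 49 ≡ 16, 7^4 ≡ 16² = 256 ≡ 25, 7^8 ≡ 25² = 625 ≡ 31, 7^16 ≡ 31² = 961 ≡ 4, 7^32 ≡ 4² = 16. So 7^32 ≡ 16 (mod 33).
So φ(4) = φ(7) = 16 while 4 ≠ 7, hence φ is not injective, hence not bijective.
Since φ is not bijective, we determine |image(φ)|. Computing x^32 mod 33 for each x (by repeated squaring, reducing mod 33 at every step), the values φ(0), φ(1), …, φ(32) are: 0, 1, 4, 9, 16, 25, 3, 16, 31, 15, 1, 22, 12, 4, 31, 27, 25, 25, 27, 31, 4, 12, 22, 1, 15, 31, 16, 3, 25, 16, 9, 4, 1.
The distinct values are {0, 1, 3, 4, 9, 12, 15, 16, 22, 25, 27, 31}; there are 12 of them.

12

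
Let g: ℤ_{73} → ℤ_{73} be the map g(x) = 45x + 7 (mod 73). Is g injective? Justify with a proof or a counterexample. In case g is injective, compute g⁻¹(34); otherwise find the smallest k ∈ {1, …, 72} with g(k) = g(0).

59

If g(s) = g(t), then 45s ≡ 45t (mod 73). Because gcd(45, 73) = 1, we may cancel 45 to get s ≡ t (mod 73).
So g is injective.
We now compute 45⁻¹ mod 73 explicitly. Euclid's algorithm: 73 = 1·45 + 28, 45 = 1·28 + 17, 28 = 1·17 + 11, 17 = 1·11 + 6, 11 = 1·6 + 5, 6 = 1·5 + 1; back-substituting gives 1 = 13·45 − 8·73, so 45⁻¹ ≡ 13 (mod 73).
Since g is injective, we find g⁻¹(34): we need 45x ≡ 34 − 7 ≡ 27 (mod 73). Using 45⁻¹ = 13: x ≡ 13·27 = 351 = 4·73 + 59, so x = 59.
Check: g(59) = 45·59 + 7 = 2662 = 36·73 + 34 ≡ 34 (mod 73).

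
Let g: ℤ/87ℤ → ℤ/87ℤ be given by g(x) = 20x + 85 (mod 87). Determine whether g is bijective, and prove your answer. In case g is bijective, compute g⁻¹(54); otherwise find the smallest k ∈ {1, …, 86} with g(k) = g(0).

55

If g(u) = g(v), then 20u ≡ 20v (mod 87). Because gcd(20, 87) = 1, we may cancel 20 to get u ≡ v (mod 87).
We now compute 20⁻¹ mod 87 explicitly. Euclid's algorithm: 87 = 4·20 + 7, 20 = 2·7 + 6, 7 = 1·6 + 1; back-substituting gives 1 = 74·20 − 17·87, so 20⁻¹ ≡ 74 (mod 87).
Then y ↦ 74(y − 85) is a two-sided inverse to g, so every y ∈ ℤ/87ℤ has a preimage.
Therefore g is bijective.
Since g is bijective, we compute g⁻¹(54): solve 20x + 85 ≡ 54 (mod 87), i.e. 20x ≡ 56 (mod 87).
Multiplying by 20⁻¹ = 74 gives x ≡ 74·56 = 4144 = 47·87 + 55 ≡ 55 (mod 87).
Check: g(55) = 20·55 + 85 = 1185 = 13·87 + 54 ≡ 54 (mod 87).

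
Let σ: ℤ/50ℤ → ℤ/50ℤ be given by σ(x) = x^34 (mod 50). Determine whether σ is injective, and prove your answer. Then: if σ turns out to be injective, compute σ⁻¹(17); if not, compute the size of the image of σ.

22

σ(0) = 0^34 = 0.
σ(10): Repeated squaring mod 50: 10^1 ≡ 10, 10^2 ≡ 10² = 100 ≡ 0, 10^4 ≡ 0² = 0, 10^8 ≡ 0² = 0, 10^16 ≡ 0² = 0, 10^32 ≡ 0² = 0. Since 34 = 32 + 2, 10^34 ≡ 0·0: 0·0 = 0. So 10^34 ≡ 0 (mod 50).
So σ(0) = σ(10) = 0 while 0 ≠ 10, thus σ is not injective.
Since σ is not injective, we determine |image(σ)|. Computing x^34 mod 50 for each x (by repeated squaring, reducing mod 50 at every step), the values σ(0), σ(1), …, σ(49) are: 0, 1, 34, 19, 6, 25, 46, 49, 4, 11, 0, 41, 14, 39, 16, 25, 36, 29, 24, 21, 0, 31, 44, 9, 26, 25, 26, 9, 44, 31, 0, 21, 24, 29, 36, 25, 16, 39, 14, 41, 0, 11, 4, 49, 46, 25, 6, 19, 34, 1.
The distinct values are {0, 1, 4, 6, 9, 11, 14, 16, 19, 21, 24, 25, 26, 29, 31, 34, 36, 39, 41, 44, 46, 49}; there are 22 of them.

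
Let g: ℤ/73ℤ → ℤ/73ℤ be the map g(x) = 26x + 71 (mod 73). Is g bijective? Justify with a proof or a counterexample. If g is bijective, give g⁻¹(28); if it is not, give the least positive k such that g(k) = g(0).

Suppose g(s) = g(t) in ℤ/73ℤ. Then 26s + 71 ≡ 26t + 71 (mod 73), thus 26(s − t) ≡ 0 (mod 73).
Since gcd(26, 73) = 1, 26 is invertible modulo 73, so s − t ≡ 0 (mod 73), i.e. s = t.
We now compute 26⁻¹ mod 73 explicitly. Euclid's algorithm: 73 = 2·26 + 21, 26 = 1·21 + 5, 21 = 4·5 + 1; back-substituting gives 1 = 59·26 − 21·73, so 26⁻¹ ≡ 59 (mod 73).
Then y ↦ 59(y − 71) is a two-sided inverse to g, so every y ∈ ℤ/73ℤ has a preimage.
So g is bijective.
Since g is bijective, we compute g⁻¹(28): solve 26x + 71 ≡ 28 (mod 73), i.e. 26x ≡ 30 (mod 73).
Multiplying by 26⁻¹ = 59 gives x ≡ 59·30 = 1770 = 24·73 + 18 ≡ 18 (mod 73).
Check: g(18) = 26·18 + 71 = 539 = 7·73 + 28 ≡ 28 (mod 73).

18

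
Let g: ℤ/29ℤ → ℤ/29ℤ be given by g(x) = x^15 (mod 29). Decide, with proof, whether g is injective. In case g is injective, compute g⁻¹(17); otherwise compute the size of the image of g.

Since 29 is prime, the nonzero elements of ℤ/29ℤ form a cyclic group of order 28.
As gcd(15, 28) = 1, raising to the 15th power is a bijection on this group: if s^15 ≡ t^15 then (st^{−1})^15 = 1, and the only element of order dividing gcd(15, 28) = 1 is 1, so s = t.
With g(0) = 0 this makes g injective on all of ℤ/29ℤ, hence bijective (finite equal-size domain and codomain). In particular g is injective.
Since g is injective, we find the preimage of 17. The inverse of x ↦ x^15 on (ℤ/29ℤ)^× is x ↦ x^15, because 15·15 = 225 = 8·28 + 1 ≡ 1 (mod 28) and x^{28} = 1 for x ≠ 0 (Fermat). So g⁻¹(17) = 17^15 mod 29.
Repeated squaring mod 29: 17^1 ≡ 17, 17^2 ≡ 17² = 289 ≡ 28, 17^4 ≡ 28² = 784 ≡ 1, 17^8 ≡ 1² = 1. Since 15 = 8 + 4 + 2 + 1, 17^15 ≡ 1·1·28·17: 1·1 = 1, then 1·28 = 28, then 28·17 = 476 ≡ 12. So 17^15 ≡ 12 (mod 29).
Hence g⁻¹(17) = 12.

12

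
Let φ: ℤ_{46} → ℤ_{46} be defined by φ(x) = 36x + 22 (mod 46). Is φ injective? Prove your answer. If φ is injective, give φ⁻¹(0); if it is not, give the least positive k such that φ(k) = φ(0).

Recall that φ is injective when φ(s) = φ(t) forces s = t.
We have gcd(36, 46) = 2 > 1. Taking s = 0 and t = 23: φ(0) = 22 and φ(23) = 36·23 + 22 = 850 ≡ 22 (mod 46).
So φ(0) = φ(23) while 0 ≠ 23, thus φ is not injective.
Since φ is not injective, we find the least positive k with φ(k) = φ(0): this means 36k ≡ 0 (mod 46), i.e. 46 ∣ 36k. Since gcd(36, 46) = 2, dividing through by 2 this holds exactly when 23 ∣ 18k, and as gcd(18, 23) = 1, exactly when 23 ∣ k.
The smallest positive such k is 23.

23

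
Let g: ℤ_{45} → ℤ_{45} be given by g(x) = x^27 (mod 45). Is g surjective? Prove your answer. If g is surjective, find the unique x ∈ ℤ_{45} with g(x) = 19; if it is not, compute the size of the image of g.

g(0) = 0^27 = 0.
g(15): Repeated squaring mod 45: 15^1 ≡ 15, 15^2 ≡ 15² = 225 ≡ 0, 15^4 ≡ 0² = 0, 15^8 ≡ 0² = 0, 15^16 ≡ 0² = 0. Since 27 = 16 + 8 + 2 + 1, 15^27 ≡ 0·0·0·15: 0·0 = 0, then 0·0 = 0, then 0·15 = 0. So 15^27 ≡ 0 (mod 45).
So g(0) = g(15) = 0 while 0 ≠ 15, hence g is not injective.
A non-injective map from the 45-element set ℤ_{45} to itself takes at most 44 distinct values, so it cannot be surjective. Thus g is not surjective.
Since g is not surjective, we determine |image(g)|. Computing x^27 mod 45 for each x (by repeated squaring, reducing mod 45 at every step), the values g(0), g(1), …, g(44) are: 0, 1, 8, 27, 19, 35, 36, 28, 17, 9, 10, 26, 18, 37, 44, 0, 1, 8, 27, 19, 35, 36, 28, 17, 9, 10, 26, 18, 37, 44, 0, 1, 8, 27, 19, 35, 36, 28, 17, 9, 10, 26, 18, 37, 44.
The distinct values are {0, 1, 8, 9, 10, 17, 18, 19, 26, 27, 28, 35, 36, 37, 44}; there are 15 of them.

15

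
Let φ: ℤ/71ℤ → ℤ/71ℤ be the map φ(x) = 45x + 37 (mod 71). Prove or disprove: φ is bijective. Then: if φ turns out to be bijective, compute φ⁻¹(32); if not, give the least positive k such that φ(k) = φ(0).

63

Suppose φ(a) = φ(b) in ℤ/71ℤ. Then 45a + 37 ≡ 45b + 37 (mod 71), hence 45(a − b) ≡ 0 (mod 71).
Since gcd(45, 71) = 1, 45 is invertible modulo 71, hence a − b ≡ 0 (mod 71), i.e. a = b.
We now compute 45⁻¹ mod 71 explicitly. Euclid's algorithm: 71 = 1·45 + 26, 45 = 1·26 + 19, 26 = 1·19 + 7, 19 = 2·7 + 5, 7 = 1·5 + 2, 5 = 2·2 + 1; back-substituting gives 1 = 30·45 − 19·71, so 45⁻¹ ≡ 30 (mod 71).
Then y ↦ 30(y − 37) is a two-sided inverse to φ, so every y ∈ ℤ/71ℤ has a preimage.
Therefore φ is bijective.
Since φ is bijective, we find φ⁻¹(32): we need 45x ≡ 32 − 37 ≡ 66 (mod 71). Using 45⁻¹ = 30: x ≡ 30·66 = 1980 = 27·71 + 63, so x = 63.
Check: φ(63) = 45·63 + 37 = 2872 = 40·71 + 32 ≡ 32 (mod 71).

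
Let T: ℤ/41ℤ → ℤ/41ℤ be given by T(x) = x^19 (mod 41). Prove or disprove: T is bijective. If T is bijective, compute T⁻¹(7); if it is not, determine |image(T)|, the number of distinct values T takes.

Since 41 is prime, the nonzero elements of ℤ/41ℤ form a cyclic group of order 40.
As gcd(19, 40) = 1, raising to the 19th power is a bijection on this group: if x_1^19 ≡ x_2^19 then (x_1x_2^{−1})^19 = 1, and the only element of order dividing gcd(19, 40) = 1 is 1, so x_1 = x_2.
With T(0) = 0 this makes T injective on all of ℤ/41ℤ, hence bijective (finite equal-size domain and codomain). In particular T is bijective.
Since T is bijective, we find the preimage of 7. The inverse of x ↦ x^19 on (ℤ/41ℤ)^× is x ↦ x^19, because 19·19 = 361 = 9·40 + 1 ≡ 1 (mod 40) and x^{40} = 1 for x ≠ 0 (Fermat). So T⁻¹(7) = 7^19 mod 41.
Repeated squaring mod 41: 7^1 ≡ 7, 7^2 ≡ 7² = 49 ≡ 8, 7^4 ≡ 8² = 64 ≡ 23, 7^8 ≡ 23² = 529 ≡ 37, 7^16 ≡ 37² = 1369 ≡ 16. Since 19 = 16 + 2 + 1, 7^19 ≡ 16·8·7: 16·8 = 128 ≡ 5, then 5·7 = 35. So 7^19 ≡ 35 (mod 41).
Hence T⁻¹(7) = 35.

35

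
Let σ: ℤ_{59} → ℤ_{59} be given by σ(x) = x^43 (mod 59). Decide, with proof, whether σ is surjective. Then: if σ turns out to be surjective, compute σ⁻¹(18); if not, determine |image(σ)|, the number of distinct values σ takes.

Since 59 is prime, the nonzero elements of ℤ_{59} form a cyclic group of order 58.
As gcd(43, 58) = 1, raising to the 43rd power is a bijection on this group: if s^43 ≡ t^43 then (st^{−1})^43 = 1, and the only element of order dividing gcd(43, 58) = 1 is 1, so s = t.
With σ(0) = 0 this makes σ injective on all of ℤ_{59}, hence bijective (finite equal-size domain and codomain). In particular σ is surjective.
Since σ is surjective, we find the preimage of 18. The inverse of x ↦ x^43 on (ℤ_{59})^× is x ↦ x^27, because 43·27 = 1161 = 20·58 + 1 ≡ 1 (mod 58) and x^{58} = 1 for x ≠ 0 (Fermat). So σ⁻¹(18) = 18^27 mod 59.
Repeated squaring mod 59: 18^1 ≡ 18, 18^2 ≡ 18² = 324 ≡ 29, 18^4 ≡ 29² = 841 ≡ 15, 18^8 ≡ 15² = 225 ≡ 48, 18^16 ≡ 48² = 2304 ≡ 3. Since 27 = 16 + 8 + 2 + 1, 18^27 ≡ 3·48·29·18: 3·48 = 144 ≡ 26, then 26·29 = 754 ≡ 46, then 46·18 = 828 ≡ 2. So 18^27 ≡ 2 (mod 59).
Hence σ⁻¹(18) = 2.

2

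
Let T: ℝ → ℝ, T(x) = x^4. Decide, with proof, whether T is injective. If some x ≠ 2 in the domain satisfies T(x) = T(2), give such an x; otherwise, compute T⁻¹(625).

-2

T(2) = 16 = (−2)^4 = T(−2) (since 4 is even), with 2 ≠ −2. So T is not injective.
For the follow-up, such an x exists: taking x = −2 ∈ ℝ gives T(−2) = 16 = T(2) with −2 ≠ 2.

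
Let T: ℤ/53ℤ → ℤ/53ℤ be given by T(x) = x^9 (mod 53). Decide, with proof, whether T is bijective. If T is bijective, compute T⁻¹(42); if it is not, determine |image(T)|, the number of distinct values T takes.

47

Since 53 is prime, the nonzero elements of ℤ/53ℤ form a cyclic group of order 52.
As gcd(9, 52) = 1, raising to the 9th power is a bijection on this group: if a^9 ≡ b^9 then (ab^{−1})^9 = 1, and the only element of order dividing gcd(9, 52) = 1 is 1, so a = b.
With T(0) = 0 this makes T injective on all of ℤ/53ℤ, hence bijective (finite equal-size domain and codomain). In particular T is bijective.
Since T is bijective, we find the preimage of 42. The inverse of x ↦ x^9 on (ℤ/53ℤ)^× is x ↦ x^29, because 9·29 = 261 = 5·52 + 1 ≡ 1 (mod 52) and x^{52} = 1 for x ≠ 0 (Fermat). So T⁻¹(42) = 42^29 mod 53.
Repeated squaring mod 53: 42^1 ≡ 42, 42^2 ≡ 42² = 1764 ≡ 15, 42^4 ≡ 15² = 225 ≡ 13, 42^8 ≡ 13² = 169 ≡ 10, 42^16 ≡ 10² = 100 ≡ 47. Since 29 = 16 + 8 + 4 + 1, 42^29 ≡ 47·10·13·42: 47·10 = 470 ≡ 46, then 46·13 = 598 ≡ 15, then 15·42 = 630 ≡ 47. So 42^29 ≡ 47 (mod 53).
Hence T⁻¹(42) = 47.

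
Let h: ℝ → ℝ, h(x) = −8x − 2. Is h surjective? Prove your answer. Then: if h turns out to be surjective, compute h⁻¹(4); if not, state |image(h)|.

For any y ∈ ℝ, x = (y + 2)/(−8) satisfies h(x) = y.
So h is surjective.
Since h is surjective, we compute h⁻¹(4) = (4 + 2)/(−8) = −3/4.

-3/4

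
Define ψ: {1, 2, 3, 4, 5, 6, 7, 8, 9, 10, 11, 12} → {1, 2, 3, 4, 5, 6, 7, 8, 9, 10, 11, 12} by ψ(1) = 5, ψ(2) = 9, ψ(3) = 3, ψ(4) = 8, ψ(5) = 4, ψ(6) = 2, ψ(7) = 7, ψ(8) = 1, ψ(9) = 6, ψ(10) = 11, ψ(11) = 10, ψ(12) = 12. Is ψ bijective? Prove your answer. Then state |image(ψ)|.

12

The values 5, 9, 3, 8, 4, 2, 7, 1, 6, 11, 10, 12 are a permutation of {1, 2, 3, 4, 5, 6, 7, 8, 9, 10, 11, 12}: each element appears exactly once.
So ψ is injective and surjective, hence bijective.
The image of ψ is {1, 2, 3, 4, 5, 6, 7, 8, 9, 10, 11, 12}, which has 12 elements.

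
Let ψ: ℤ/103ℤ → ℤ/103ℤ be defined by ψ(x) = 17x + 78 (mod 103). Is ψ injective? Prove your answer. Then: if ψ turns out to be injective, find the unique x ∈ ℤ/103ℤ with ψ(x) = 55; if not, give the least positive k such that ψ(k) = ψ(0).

Suppose ψ(s) = ψ(t) in ℤ/103ℤ. Then 17s + 78 ≡ 17t + 78 (mod 103), hence 17(s − t) ≡ 0 (mod 103).
Since gcd(17, 103) = 1, 17 is invertible modulo 103, so s − t ≡ 0 (mod 103), i.e. s = t.
So ψ is injective.
We now compute 17⁻¹ mod 103 explicitly. Euclid's algorithm: 103 = 6·17 + 1; back-substituting gives 1 = 97·17 − 16·103, so 17⁻¹ ≡ 97 (mod 103).
Since ψ is injective, we compute ψ⁻¹(55): solve 17x + 78 ≡ 55 (mod 103), i.e. 17x ≡ 80 (mod 103).
Multiplying by 17⁻¹ = 97 gives x ≡ 97·80 = 7760 = 75·103 + 35 ≡ 35 (mod 103).
Check: ψ(35) = 17·35 + 78 = 673 = 6·103 + 55 ≡ 55 (mod 103).

35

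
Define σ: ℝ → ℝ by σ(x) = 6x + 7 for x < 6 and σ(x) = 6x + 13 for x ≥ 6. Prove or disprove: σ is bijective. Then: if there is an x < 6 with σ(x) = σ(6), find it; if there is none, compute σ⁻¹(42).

Both pieces are strictly increasing (slopes 6 and 6), so each is injective on its own interval.
The left piece maps (−∞, 6) onto (−∞, 43); the right piece maps [6, ∞) onto [49, ∞).
The images leave a gap (43 has no preimage), so σ is not surjective, hence not bijective.
Because the two images are disjoint, no x < 6 has σ(x) = σ(6), so we compute σ⁻¹(42): 42 lies in (−∞, 43), so solve 6x + 7 = 42: x = (42 − 7)/6 = 35/6.

35/6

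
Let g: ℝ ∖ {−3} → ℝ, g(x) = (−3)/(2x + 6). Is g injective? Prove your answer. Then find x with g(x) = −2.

Suppose g(s) = g(t). Cross-multiplying: (−3)(2t + 6) = (−3)(2s + 6).
Expanding both sides and cancelling the symmetric terms leaves 6·(s − t) = 0. Since 6 ≠ 0, s = t. Thus g is injective.
Solving g(x) = −2: cross-multiplying gives −3 = −2(2x + 6), which rearranges to 4x = −9, so x = −9/4.

-9/4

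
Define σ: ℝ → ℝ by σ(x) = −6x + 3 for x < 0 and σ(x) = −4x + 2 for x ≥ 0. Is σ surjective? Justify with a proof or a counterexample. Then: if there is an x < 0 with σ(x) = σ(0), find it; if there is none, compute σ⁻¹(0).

Both pieces are strictly decreasing (slopes −6 and −4), so each is injective on its own interval.
The left piece maps (−∞, 0) onto (3, ∞); the right piece maps [0, ∞) onto (−∞, 2].
The union (3, ∞) ∪ (−∞, 2] omits the interval between 3 and 2; in particular 3 has no preimage. So σ is not surjective.
Because the two images are disjoint, no x < 0 has σ(x) = σ(0), so we compute σ⁻¹(0): 0 lies in (−∞, 2], so solve −4x + 2 = 0: x = (0 − 2)/(−4) = 1/2.

1/2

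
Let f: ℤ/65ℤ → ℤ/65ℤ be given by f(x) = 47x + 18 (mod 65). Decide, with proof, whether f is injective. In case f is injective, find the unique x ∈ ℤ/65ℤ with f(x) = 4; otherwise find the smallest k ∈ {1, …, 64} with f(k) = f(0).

8

Suppose f(s) = f(t) in ℤ/65ℤ. Then 47s + 18 ≡ 47t + 18 (mod 65), hence 47(s − t) ≡ 0 (mod 65).
Since gcd(47, 65) = 1, 47 is invertible modulo 65, therefore s − t ≡ 0 (mod 65), i.e. s = t.
So f is injective.
We now compute 47⁻¹ mod 65 explicitly. Euclid's algorithm: 65 = 1·47 + 18, 47 = 2·18 + 11, 18 = 1·11 + 7, 11 = 1·7 + 4, 7 = 1·4 + 3, 4 = 1·3 + 1; back-substituting gives 1 = 18·47 − 13·65, so 47⁻¹ ≡ 18 (mod 65).
Since f is injective, we compute f⁻¹(4): solve 47x + 18 ≡ 4 (mod 65), i.e. 47x ≡ 51 (mod 65).
Multiplying by 47⁻¹ = 18 gives x ≡ 18·51 = 918 = 14·65 + 8 ≡ 8 (mod 65).
Check: f(8) = 47·8 + 18 = 394 = 6·65 + 4 ≡ 4 (mod 65).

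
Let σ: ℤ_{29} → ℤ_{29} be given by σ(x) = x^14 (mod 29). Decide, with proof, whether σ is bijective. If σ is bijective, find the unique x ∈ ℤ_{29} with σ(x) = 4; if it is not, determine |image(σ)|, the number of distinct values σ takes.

3

σ(2): Repeated squaring mod 29: 2^1 ≡ 2, 2^2 ≡ 2² = 4, 2^4 ≡ 4² = 16, 2^8 ≡ 16² = 256 ≡ 24. Since 14 = 8 + 4 + 2, 2^14 ≡ 24·16·4: 24·16 = 384 ≡ 7, then 7·4 = 28. So 2^14 ≡ 28 (mod 29).
σ(3): Repeated squaring mod 29: 3^1 ≡ 3, 3^2 ≡ 3² = 9, 3^4 ≡ 9² = 81 ≡ 23, 3^8 ≡ 23² = 529 ≡ 7. Since 14 = 8 + 4 + 2, 3^14 ≡ 7·23·9: 7·23 = 161 ≡ 16, then 16·9 = 144 ≡ 28. So 3^14 ≡ 28 (mod 29).
So σ(2) = σ(3) = 28 while 2 ≠ 3, thus σ is not injective, hence not bijective.
Since σ is not bijective, we determine |image(σ)|. Computing x^14 mod 29 for each x (by repeated squaring, reducing mod 29 at every step), the values σ(0), σ(1), …, σ(28) are: 0, 1, 28, 28, 1, 1, 1, 1, 28, 1, 28, 28, 28, 1, 28, 28, 1, 28, 28, 28, 1, 28, 1, 1, 1, 1, 28, 28, 1.
The distinct values are {0, 1, 28}; there are 3 of them.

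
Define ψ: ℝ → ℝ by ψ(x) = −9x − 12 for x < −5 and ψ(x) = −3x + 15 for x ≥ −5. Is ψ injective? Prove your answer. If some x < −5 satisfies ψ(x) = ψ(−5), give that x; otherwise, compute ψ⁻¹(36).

-16/3

Both pieces are strictly decreasing (slopes −9 and −3), so each is injective on its own interval.
The left piece maps (−∞, −5) onto (33, ∞); the right piece maps [−5, ∞) onto (−∞, 30].
These images are disjoint, so no value is attained by both pieces. So ψ is injective.
Because the two images are disjoint, no x < −5 has ψ(x) = ψ(−5), so we compute ψ⁻¹(36): 36 lies in (33, ∞), so solve −9x − 12 = 36: x = (36 + 12)/(−9) = −16/3.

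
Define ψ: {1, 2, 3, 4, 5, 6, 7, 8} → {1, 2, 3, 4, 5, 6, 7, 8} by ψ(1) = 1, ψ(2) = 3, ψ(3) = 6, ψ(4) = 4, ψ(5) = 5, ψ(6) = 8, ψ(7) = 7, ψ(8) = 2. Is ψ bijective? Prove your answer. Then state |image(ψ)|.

The values 1, 3, 6, 4, 5, 8, 7, 2 are a permutation of {1, 2, 3, 4, 5, 6, 7, 8}: each element appears exactly once.
So ψ is injective and surjective, hence bijective.
The image of ψ is {1, 2, 3, 4, 5, 6, 7, 8}, which has 8 elements.

8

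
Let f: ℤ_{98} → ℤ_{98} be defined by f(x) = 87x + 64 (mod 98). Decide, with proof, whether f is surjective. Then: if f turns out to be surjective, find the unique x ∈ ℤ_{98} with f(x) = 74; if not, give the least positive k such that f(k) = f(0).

8

Since gcd(87, 98) = 1, 87 is invertible modulo 98. Euclid's algorithm: 98 = 1·87 + 11, 87 = 7·11 + 10, 11 = 1·10 + 1; back-substituting gives 1 = 89·87 − 79·98, so 87⁻¹ ≡ 89 (mod 98).
For any y ∈ ℤ_{98}, x = 89(y − 64) mod 98 satisfies f(x) = 87·89(y − 64) + 64 ≡ y (since 87·89 ≡ 1 mod 98). So every y has a preimage.
Therefore f is surjective.
Since f is surjective, we compute f⁻¹(74): solve 87x + 64 ≡ 74 (mod 98), i.e. 87x ≡ 10 (mod 98).
Multiplying by 87⁻¹ = 89 gives x ≡ 89·10 = 890 = 9·98 + 8 ≡ 8 (mod 98).
Check: f(8) = 87·8 + 64 = 760 = 7·98 + 74 ≡ 74 (mod 98).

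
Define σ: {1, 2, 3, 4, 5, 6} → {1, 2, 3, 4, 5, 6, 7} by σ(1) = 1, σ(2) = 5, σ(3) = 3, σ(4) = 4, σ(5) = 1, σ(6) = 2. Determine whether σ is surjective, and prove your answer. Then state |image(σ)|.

5

No element maps to 6, so σ is not surjective.
The image of σ is {1, 2, 3, 4, 5}, which has 5 elements.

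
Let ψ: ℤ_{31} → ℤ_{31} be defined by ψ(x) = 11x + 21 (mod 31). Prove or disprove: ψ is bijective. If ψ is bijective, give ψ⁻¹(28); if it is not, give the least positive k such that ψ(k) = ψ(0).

26

Suppose ψ(u) = ψ(v) in ℤ_{31}. Then 11u + 21 ≡ 11v + 21 (mod 31), so 11(u − v) ≡ 0 (mod 31).
Since gcd(11, 31) = 1, 11 is invertible modulo 31, thus u − v ≡ 0 (mod 31), i.e. u = v.
We now compute 11⁻¹ mod 31 explicitly. Euclid's algorithm: 31 = 2·11 + 9, 11 = 1·9 + 2, 9 = 4·2 + 1; back-substituting gives 1 = 17·11 − 6·31, so 11⁻¹ ≡ 17 (mod 31).
Then y ↦ 17(y − 21) is a two-sided inverse to ψ, so every y ∈ ℤ_{31} has a preimage.
Hence ψ is bijective.
Since ψ is bijective, we compute ψ⁻¹(28): solve 11x + 21 ≡ 28 (mod 31), i.e. 11x ≡ 7 (mod 31).
Multiplying by 11⁻¹ = 17 gives x ≡ 17·7 = 119 = 3·31 + 26 ≡ 26 (mod 31).
Check: ψ(26) = 11·26 + 21 = 307 = 9·31 + 28 ≡ 28 (mod 31).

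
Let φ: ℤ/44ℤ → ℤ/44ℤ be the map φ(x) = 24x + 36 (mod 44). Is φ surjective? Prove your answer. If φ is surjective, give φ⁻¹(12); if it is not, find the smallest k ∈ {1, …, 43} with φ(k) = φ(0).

Since gcd(24, 44) = 4, we have 24x ≡ 0 (mod 4) for all x, so φ(x) ≡ 0 (mod 4).
But 1 ≢ 0 (mod 4), so 1 ∈ ℤ/44ℤ has no preimage. Therefore φ is not surjective.
Since φ is not surjective, we find the least positive k with φ(k) = φ(0): this means 24k ≡ 0 (mod 44), i.e. 44 ∣ 24k. Since gcd(24, 44) = 4, dividing through by 4 this holds exactly when 11 ∣ 6k, and as gcd(6, 11) = 1, exactly when 11 ∣ k.
The smallest positive such k is 11.

11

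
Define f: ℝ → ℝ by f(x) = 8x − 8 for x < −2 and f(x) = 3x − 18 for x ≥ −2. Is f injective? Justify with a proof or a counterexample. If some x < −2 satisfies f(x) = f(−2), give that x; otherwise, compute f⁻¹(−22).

-4/3

Both pieces are strictly increasing (slopes 8 and 3), so each is injective on its own interval.
The left piece maps (−∞, −2) onto (−∞, −24); the right piece maps [−2, ∞) onto [−24, ∞).
These images are disjoint, so no value is attained by both pieces. Hence f is injective.
Because the two images are disjoint, no x < −2 has f(x) = f(−2), so we compute f⁻¹(−22): −22 lies in [−24, ∞), so solve 3x − 18 = −22: x = (−22 + 18)/3 = −4/3.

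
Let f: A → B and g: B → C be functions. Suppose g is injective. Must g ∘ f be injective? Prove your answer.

not injective

No. Take A = {1, 2}, B = C = {1, 2, 3}, f(1) = f(2) = 1, and g = identity (injective).
Then (g ∘ f)(1) = (g ∘ f)(2) = 1 with 1 ≠ 2, so g ∘ f is not injective.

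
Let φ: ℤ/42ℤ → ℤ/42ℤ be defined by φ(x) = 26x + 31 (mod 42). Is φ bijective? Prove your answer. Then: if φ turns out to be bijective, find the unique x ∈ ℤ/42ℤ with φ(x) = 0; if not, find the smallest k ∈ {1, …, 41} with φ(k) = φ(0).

By definition, φ is injective when φ(x_1) = φ(x_2) forces x_1 = x_2.
We have gcd(26, 42) = 2 > 1. Taking x_1 = 0 and x_2 = 21: φ(0) = 31 and φ(21) = 26·21 + 31 = 577 ≡ 31 (mod 42).
So φ(0) = φ(21) while 0 ≠ 21, hence φ is not injective, hence not bijective.
Since φ is not bijective, we find the least positive k with φ(k) = φ(0): this means 26k ≡ 0 (mod 42), i.e. 42 ∣ 26k. Since gcd(26, 42) = 2, dividing through by 2 this holds exactly when 21 ∣ 13k, and as gcd(13, 21) = 1, exactly when 21 ∣ k.
The smallest positive such k is 21.

21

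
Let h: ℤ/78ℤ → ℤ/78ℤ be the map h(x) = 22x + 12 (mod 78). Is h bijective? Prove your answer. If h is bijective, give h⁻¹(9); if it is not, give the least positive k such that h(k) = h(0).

39

We have gcd(22, 78) = 2 > 1. Taking x_1 = 0 and x_2 = 39: h(0) = 12 and h(39) = 22·39 + 12 = 870 ≡ 12 (mod 78).
So h(0) = h(39) while 0 ≠ 39, hence h is not injective, hence not bijective.
Since h is not bijective, we find the least positive k with h(k) = h(0): this means 22k ≡ 0 (mod 78), i.e. 78 ∣ 22k. Since gcd(22, 78) = 2, dividing through by 2 this holds exactly when 39 ∣ 11k, and as gcd(11, 39) = 1, exactly when 39 ∣ k.
The smallest positive such k is 39.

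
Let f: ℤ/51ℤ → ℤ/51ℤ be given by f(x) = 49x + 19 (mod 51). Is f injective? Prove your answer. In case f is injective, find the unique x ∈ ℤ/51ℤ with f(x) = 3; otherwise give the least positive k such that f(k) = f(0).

8

If f(a) = f(b), then 49a ≡ 49b (mod 51). Because gcd(49, 51) = 1, we may cancel 49 to get a ≡ b (mod 51).
Thus f is injective.
We now compute 49⁻¹ mod 51 explicitly. Euclid's algorithm: 51 = 1·49 + 2, 49 = 24·2 + 1; back-substituting gives 1 = 25·49 − 24·51, so 49⁻¹ ≡ 25 (mod 51).
Since f is injective, we compute f⁻¹(3): solve 49x + 19 ≡ 3 (mod 51), i.e. 49x ≡ 35 (mod 51).
Multiplying by 49⁻¹ = 25 gives x ≡ 25·35 = 875 = 17·51 + 8 ≡ 8 (mod 51).
Check: f(8) = 49·8 + 19 = 411 = 8·51 + 3 ≡ 3 (mod 51).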